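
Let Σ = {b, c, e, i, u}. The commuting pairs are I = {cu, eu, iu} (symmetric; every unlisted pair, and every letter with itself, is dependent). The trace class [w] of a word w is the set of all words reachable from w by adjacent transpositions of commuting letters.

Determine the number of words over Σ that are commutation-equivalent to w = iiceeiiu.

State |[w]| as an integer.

8

piece 0:i — minimal
piece 1:i rests on {0:i}
piece 2:c rests on {1:i}
piece 3:e rests on {2:c}
piece 4:e rests on {3:e}
piece 5:i rests on {4:e}
piece 6:i rests on {5:i}
piece 7:u — minimal
minimal pieces: {0:i, 7:u}
ways to finish when only these pieces remain (= sum over removing one remaining piece with nothing left below it):
  1 left: {6}→1  {7}→1
  2 left: {5,6}→1  {6,7}→2
  3 left: {4,5,6}→1  {5,6,7}→3
  4 left: {3,4,5,6}→1  {4,5,6,7}→4
  5 left: {2,3,4,5,6}→1  {3,4,5,6,7}→5
  6 left: {1,2,3,4,5,6}→1  {2,3,4,5,6,7}→6
  placing 0:i first → 7 extensions
  placing 7:u first → 1 extensions
total linear extensions = 8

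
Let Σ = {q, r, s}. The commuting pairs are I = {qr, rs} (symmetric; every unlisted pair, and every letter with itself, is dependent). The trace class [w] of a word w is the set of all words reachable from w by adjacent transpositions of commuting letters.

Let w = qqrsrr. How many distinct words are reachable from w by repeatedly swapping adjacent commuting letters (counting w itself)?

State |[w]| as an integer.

20

piece 0:q — minimal
piece 1:q rests on {0:q}
piece 2:r — minimal
piece 3:s rests on {1:q}
piece 4:r rests on {2:r}
piece 5:r rests on {4:r}
minimal pieces: {0:q, 2:r}
ways to finish when only these pieces remain (= sum over removing one remaining piece with nothing left below it):
  1 left: {3}→1  {5}→1
  2 left: {1,3}→1  {3,5}→2  {4,5}→1
  3 left: {0,1,3}→1  {1,3,5}→3  {2,4,5}→1  {3,4,5}→3
  4 left: {0,1,3,5}→4  {1,3,4,5}→6  {2,3,4,5}→4
  placing 0:q first → 10 extensions
  placing 2:r first → 10 extensions
total linear extensions = 20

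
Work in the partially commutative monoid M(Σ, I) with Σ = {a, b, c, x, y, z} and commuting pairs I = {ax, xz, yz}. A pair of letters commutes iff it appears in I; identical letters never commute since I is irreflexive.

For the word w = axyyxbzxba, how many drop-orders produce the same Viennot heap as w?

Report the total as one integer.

4

drop 0:a onto floor
drop 1:x onto floor
drop 2:y onto {0:a, 1:x}
drop 3:y onto {2:y}
drop 4:x onto {3:y}
drop 5:b onto {4:x}
drop 6:z onto {5:b}
drop 7:x onto {5:b}
drop 8:b onto {6:z, 7:x}
drop 9:a onto {8:b}
ground layer = {0:a, 1:x}
drop-orders for the pieces not yet dropped (sum over which currently-grounded one goes next):
  1 to go: {9} 1
  2 to go: {8,9} 1
  3 to go: {6,8,9} 1  {7,8,9} 1
  4 to go: {6,7,8,9} 2
  5 to go: {5,6,7,8,9} 2
  6 to go: {4,5,6,7,8,9} 2
  7 to go: {3,4,5,6,7,8,9} 2
  8 to go: {2,3,4,5,6,7,8,9} 2
  if 0:a drops first: 2 orders
  if 1:x drops first: 2 orders
heap linearizations: 4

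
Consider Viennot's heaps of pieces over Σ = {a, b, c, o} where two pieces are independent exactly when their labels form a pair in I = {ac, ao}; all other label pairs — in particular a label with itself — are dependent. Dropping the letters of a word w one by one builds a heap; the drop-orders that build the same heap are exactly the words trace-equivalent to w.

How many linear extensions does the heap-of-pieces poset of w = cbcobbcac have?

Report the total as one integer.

#0=c has no predecessor
#1=b depends on [0:c]
#2=c depends on [1:b]
#3=o depends on [2:c]
#4=b depends on [3:o]
#5=b depends on [4:b]
#6=c depends on [5:b]
#7=a depends on [5:b]
#8=c depends on [6:c]
sources: [0:c]
N(rest) = Σ N(rest − s) over sources s of rest; N(one piece) = 1:
  size 1 → [7]=1  [8]=1
  size 2 → [6,8]=1  [7,8]=2
  size 3 → [6,7,8]=3
  size 4 → [5,6,7,8]=3
  size 5 → [4,5,6,7,8]=3
  size 6 → [3,4,5,6,7,8]=3
  size 7 → [2,3,4,5,6,7,8]=3
  first=0(c) contributes 3

3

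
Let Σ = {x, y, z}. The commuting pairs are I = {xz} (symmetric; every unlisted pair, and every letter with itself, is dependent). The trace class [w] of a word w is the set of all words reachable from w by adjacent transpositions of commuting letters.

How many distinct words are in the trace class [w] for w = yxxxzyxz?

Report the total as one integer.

8

piece 0:y — minimal
piece 1:x rests on {0:y}
piece 2:x rests on {1:x}
piece 3:x rests on {2:x}
piece 4:z rests on {0:y}
piece 5:y rests on {3:x, 4:z}
piece 6:x rests on {5:y}
piece 7:z rests on {5:y}
minimal pieces: {0:y}
ways to finish when only these pieces remain (= sum over removing one remaining piece with nothing left below it):
  1 left: {6}→1  {7}→1
  2 left: {6,7}→2
  3 left: {5,6,7}→2
  4 left: {3,5,6,7}→2  {4,5,6,7}→2
  5 left: {2,3,5,6,7}→2  {3,4,5,6,7}→4
  6 left: {1,2,3,5,6,7}→2  {2,3,4,5,6,7}→6
  placing 0:y first → 8 extensions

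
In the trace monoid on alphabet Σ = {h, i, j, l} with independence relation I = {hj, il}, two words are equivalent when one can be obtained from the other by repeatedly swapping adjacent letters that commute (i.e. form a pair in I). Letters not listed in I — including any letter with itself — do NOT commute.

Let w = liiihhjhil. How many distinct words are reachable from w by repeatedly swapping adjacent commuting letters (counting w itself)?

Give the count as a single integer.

32

drop 0:l onto floor
drop 1:i onto floor
drop 2:i onto {1:i}
drop 3:i onto {2:i}
drop 4:h onto {0:l, 3:i}
drop 5:h onto {4:h}
drop 6:j onto {0:l, 3:i}
drop 7:h onto {5:h}
drop 8:i onto {6:j, 7:h}
drop 9:l onto {6:j, 7:h}
ground layer = {0:l, 1:i}
drop-orders for the pieces not yet dropped (sum over which currently-grounded one goes next):
  1 to go: {8} 1  {9} 1
  2 to go: {8,9} 2
  3 to go: {6,8,9} 2  {7,8,9} 2
  4 to go: {5,7,8,9} 2  {6,7,8,9} 4
  5 to go: {4,5,7,8,9} 2  {5,6,7,8,9} 6
  6 to go: {4,5,6,7,8,9} 8
  7 to go: {0,4,5,6,7,8,9} 8  {3,4,5,6,7,8,9} 8
  8 to go: {0,3,4,5,6,7,8,9} 16  {2,3,4,5,6,7,8,9} 8
  if 0:l drops first: 8 orders
  if 1:i drops first: 24 orders
heap linearizations: 32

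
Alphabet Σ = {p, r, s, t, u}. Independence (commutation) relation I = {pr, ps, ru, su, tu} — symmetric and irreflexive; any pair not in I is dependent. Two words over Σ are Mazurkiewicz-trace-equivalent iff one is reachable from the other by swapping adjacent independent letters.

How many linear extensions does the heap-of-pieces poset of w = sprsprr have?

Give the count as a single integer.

21

piece 0:s — minimal
piece 1:p — minimal
piece 2:r rests on {0:s}
piece 3:s rests on {2:r}
piece 4:p rests on {1:p}
piece 5:r rests on {3:s}
piece 6:r rests on {5:r}
minimal pieces: {0:s, 1:p}
ways to finish when only these pieces remain (= sum over removing one remaining piece with nothing left below it):
  1 left: {4}→1  {6}→1
  2 left: {1,4}→1  {4,6}→2  {5,6}→1
  3 left: {1,4,6}→3  {3,5,6}→1  {4,5,6}→3
  4 left: {1,4,5,6}→6  {2,3,5,6}→1  {3,4,5,6}→4
  5 left: {0,2,3,5,6}→1  {1,3,4,5,6}→10  {2,3,4,5,6}→5
  placing 0:s first → 15 extensions
  placing 1:p first → 6 extensions
total linear extensions = 21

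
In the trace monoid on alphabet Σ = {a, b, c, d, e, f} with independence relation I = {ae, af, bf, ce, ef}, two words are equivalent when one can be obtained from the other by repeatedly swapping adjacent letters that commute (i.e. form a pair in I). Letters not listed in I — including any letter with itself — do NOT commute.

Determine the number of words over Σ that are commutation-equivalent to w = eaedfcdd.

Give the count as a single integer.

drop 0:e onto floor
drop 1:a onto floor
drop 2:e onto {0:e}
drop 3:d onto {1:a, 2:e}
drop 4:f onto {3:d}
drop 5:c onto {4:f}
drop 6:d onto {5:c}
drop 7:d onto {6:d}
ground layer = {0:e, 1:a}
drop-orders for the pieces not yet dropped (sum over which currently-grounded one goes next):
  1 to go: {7} 1
  2 to go: {6,7} 1
  3 to go: {5,6,7} 1
  4 to go: {4,5,6,7} 1
  5 to go: {3,4,5,6,7} 1
  6 to go: {1,3,4,5,6,7} 1  {2,3,4,5,6,7} 1
  if 0:e drops first: 2 orders
  if 1:a drops first: 1 orders
heap linearizations: 3

3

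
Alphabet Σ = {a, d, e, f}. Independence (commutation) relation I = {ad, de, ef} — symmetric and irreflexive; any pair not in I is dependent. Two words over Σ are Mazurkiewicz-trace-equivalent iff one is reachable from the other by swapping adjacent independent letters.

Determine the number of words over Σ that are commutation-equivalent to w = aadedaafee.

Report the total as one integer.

#0=a has no predecessor
#1=a depends on [0:a]
#2=d has no predecessor
#3=e depends on [1:a]
#4=d depends on [2:d]
#5=a depends on [3:e]
#6=a depends on [5:a]
#7=f depends on [4:d, 6:a]
#8=e depends on [6:a]
#9=e depends on [8:e]
sources: [0:a, 2:d]
N(rest) = Σ N(rest − s) over sources s of rest; N(one piece) = 1:
  size 1 → [7]=1  [9]=1
  size 2 → [4,7]=1  [7,9]=2  [8,9]=1
  size 3 → [2,4,7]=1  [4,7,9]=3  [7,8,9]=3
  size 4 → [2,4,7,9]=4  [4,7,8,9]=6  [6,7,8,9]=3
  size 5 → [2,4,7,8,9]=10  [4,6,7,8,9]=9  [5,6,7,8,9]=3
  size 6 → [2,4,6,7,8,9]=19  [3,5,6,7,8,9]=3  [4,5,6,7,8,9]=12
  size 7 → [1,3,5,6,7,8,9]=3  [2,4,5,6,7,8,9]=31  [3,4,5,6,7,8,9]=15
  size 8 → [0,1,3,5,6,7,8,9]=3  [1,3,4,5,6,7,8,9]=18  [2,3,4,5,6,7,8,9]=46
  first=0(a) contributes 64
  first=2(d) contributes 21
|[w]| = 85

85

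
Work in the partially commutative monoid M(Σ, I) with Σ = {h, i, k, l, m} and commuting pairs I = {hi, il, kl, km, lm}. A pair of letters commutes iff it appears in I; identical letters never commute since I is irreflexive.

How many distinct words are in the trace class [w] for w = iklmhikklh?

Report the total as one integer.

62

piece 0:i — minimal
piece 1:k rests on {0:i}
piece 2:l — minimal
piece 3:m rests on {0:i}
piece 4:h rests on {1:k, 2:l, 3:m}
piece 5:i rests on {1:k, 3:m}
piece 6:k rests on {4:h, 5:i}
piece 7:k rests on {6:k}
piece 8:l rests on {4:h}
piece 9:h rests on {7:k, 8:l}
minimal pieces: {0:i, 2:l}
ways to finish when only these pieces remain (= sum over removing one remaining piece with nothing left below it):
  1 left: {9}→1
  2 left: {7,9}→1  {8,9}→1
  3 left: {6,7,9}→1  {7,8,9}→2
  4 left: {5,6,7,9}→1  {6,7,8,9}→3
  5 left: {4,6,7,8,9}→3  {5,6,7,8,9}→4
  6 left: {2,4,6,7,8,9}→3  {4,5,6,7,8,9}→7
  7 left: {1,4,5,6,7,8,9}→7  {2,4,5,6,7,8,9}→10  {3,4,5,6,7,8,9}→7
  8 left: {1,2,4,5,6,7,8,9}→17  {1,3,4,5,6,7,8,9}→14  {2,3,4,5,6,7,8,9}→17
  placing 0:i first → 48 extensions
  placing 2:l first → 14 extensions
total linear extensions = 62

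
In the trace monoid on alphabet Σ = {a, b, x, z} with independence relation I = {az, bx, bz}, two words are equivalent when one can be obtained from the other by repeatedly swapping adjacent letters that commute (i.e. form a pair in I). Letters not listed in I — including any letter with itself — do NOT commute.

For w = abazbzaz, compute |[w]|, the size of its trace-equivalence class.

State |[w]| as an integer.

#0=a has no predecessor
#1=b depends on [0:a]
#2=a depends on [1:b]
#3=z has no predecessor
#4=b depends on [2:a]
#5=z depends on [3:z]
#6=a depends on [4:b]
#7=z depends on [5:z]
sources: [0:a, 3:z]
N(rest) = Σ N(rest − s) over sources s of rest; N(one piece) = 1:
  size 1 → [6]=1  [7]=1
  size 2 → [4,6]=1  [5,7]=1  [6,7]=2
  size 3 → [2,4,6]=1  [3,5,7]=1  [4,6,7]=3  [5,6,7]=3
  size 4 → [1,2,4,6]=1  [2,4,6,7]=4  [3,5,6,7]=4  [4,5,6,7]=6
  size 5 → [0,1,2,4,6]=1  [1,2,4,6,7]=5  [2,4,5,6,7]=10  [3,4,5,6,7]=10
  size 6 → [0,1,2,4,6,7]=6  [1,2,4,5,6,7]=15  [2,3,4,5,6,7]=20
  first=0(a) contributes 35
  first=3(z) contributes 21
|[w]| = 56

56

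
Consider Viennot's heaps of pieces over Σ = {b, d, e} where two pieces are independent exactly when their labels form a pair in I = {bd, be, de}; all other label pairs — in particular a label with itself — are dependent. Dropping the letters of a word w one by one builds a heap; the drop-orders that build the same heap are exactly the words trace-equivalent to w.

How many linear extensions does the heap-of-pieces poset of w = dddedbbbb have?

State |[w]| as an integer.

630

drop 0:d onto floor
drop 1:d onto {0:d}
drop 2:d onto {1:d}
drop 3:e onto floor
drop 4:d onto {2:d}
drop 5:b onto floor
drop 6:b onto {5:b}
drop 7:b onto {6:b}
drop 8:b onto {7:b}
ground layer = {0:d, 3:e, 5:b}
drop-orders for the pieces not yet dropped (sum over which currently-grounded one goes next):
  1 to go: {3} 1  {4} 1  {8} 1
  2 to go: {2,4} 1  {3,4} 2  {3,8} 2  {4,8} 2  {7,8} 1
  3 to go: {1,2,4} 1  {2,3,4} 3  {2,4,8} 3  {3,4,8} 6  {3,7,8} 3  {4,7,8} 3  {6,7,8} 1
  4 to go: {0,1,2,4} 1  {1,2,3,4} 4  {1,2,4,8} 4  {2,3,4,8} 12  {2,4,7,8} 6  {3,4,7,8} 12  {3,6,7,8} 4  {4,6,7,8} 4  {5,6,7,8} 1
  5 to go: {0,1,2,3,4} 5  {0,1,2,4,8} 5  {1,2,3,4,8} 20  {1,2,4,7,8} 10  {2,3,4,7,8} 30  {2,4,6,7,8} 10  {3,4,6,7,8} 20  {3,5,6,7,8} 5  {4,5,6,7,8} 5
  6 to go: {0,1,2,3,4,8} 30  {0,1,2,4,7,8} 15  {1,2,3,4,7,8} 60  {1,2,4,6,7,8} 20  {2,3,4,6,7,8} 60  {2,4,5,6,7,8} 15  {3,4,5,6,7,8} 30
  7 to go: {0,1,2,3,4,7,8} 105  {0,1,2,4,6,7,8} 35  {1,2,3,4,6,7,8} 140  {1,2,4,5,6,7,8} 35  {2,3,4,5,6,7,8} 105
  if 0:d drops first: 280 orders
  if 3:e drops first: 70 orders
  if 5:b drops first: 280 orders
heap linearizations: 630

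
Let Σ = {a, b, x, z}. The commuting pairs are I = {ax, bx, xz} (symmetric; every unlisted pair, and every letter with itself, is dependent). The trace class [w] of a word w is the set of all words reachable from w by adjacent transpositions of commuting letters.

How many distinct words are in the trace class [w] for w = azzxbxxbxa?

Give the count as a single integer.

210

piece 0:a — minimal
piece 1:z rests on {0:a}
piece 2:z rests on {1:z}
piece 3:x — minimal
piece 4:b rests on {2:z}
piece 5:x rests on {3:x}
piece 6:x rests on {5:x}
piece 7:b rests on {4:b}
piece 8:x rests on {6:x}
piece 9:a rests on {7:b}
minimal pieces: {0:a, 3:x}
ways to finish when only these pieces remain (= sum over removing one remaining piece with nothing left below it):
  1 left: {8}→1  {9}→1
  2 left: {6,8}→1  {7,9}→1  {8,9}→2
  3 left: {4,7,9}→1  {5,6,8}→1  {6,8,9}→3  {7,8,9}→3
  4 left: {2,4,7,9}→1  {3,5,6,8}→1  {4,7,8,9}→4  {5,6,8,9}→4  {6,7,8,9}→6
  5 left: {1,2,4,7,9}→1  {2,4,7,8,9}→5  {3,5,6,8,9}→5  {4,6,7,8,9}→10  {5,6,7,8,9}→10
  6 left: {0,1,2,4,7,9}→1  {1,2,4,7,8,9}→6  {2,4,6,7,8,9}→15  {3,5,6,7,8,9}→15  {4,5,6,7,8,9}→20
  7 left: {0,1,2,4,7,8,9}→7  {1,2,4,6,7,8,9}→21  {2,4,5,6,7,8,9}→35  {3,4,5,6,7,8,9}→35
  8 left: {0,1,2,4,6,7,8,9}→28  {1,2,4,5,6,7,8,9}→56  {2,3,4,5,6,7,8,9}→70
  placing 0:a first → 126 extensions
  placing 3:x first → 84 extensions
total linear extensions = 210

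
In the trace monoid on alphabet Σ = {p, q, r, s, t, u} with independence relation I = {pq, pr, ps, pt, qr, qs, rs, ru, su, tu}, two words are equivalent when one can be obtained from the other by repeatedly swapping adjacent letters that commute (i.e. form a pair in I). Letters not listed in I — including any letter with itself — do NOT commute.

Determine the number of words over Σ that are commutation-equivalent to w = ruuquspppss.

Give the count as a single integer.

drop 0:r onto floor
drop 1:u onto floor
drop 2:u onto {1:u}
drop 3:q onto {2:u}
drop 4:u onto {3:q}
drop 5:s onto floor
drop 6:p onto {4:u}
drop 7:p onto {6:p}
drop 8:p onto {7:p}
drop 9:s onto {5:s}
drop 10:s onto {9:s}
ground layer = {0:r, 1:u, 5:s}
drop-orders for the pieces not yet dropped (sum over which currently-grounded one goes next):
  1 to go: {0} 1  {8} 1  {10} 1
  2 to go: {0,8} 2  {0,10} 2  {7,8} 1  {8,10} 2  {9,10} 1
  3 to go: {0,7,8} 3  {0,8,10} 6  {0,9,10} 3  {5,9,10} 1  {6,7,8} 1  {7,8,10} 3  {8,9,10} 3
  4 to go: {0,5,9,10} 4  {0,6,7,8} 4  {0,7,8,10} 12  {0,8,9,10} 12  {4,6,7,8} 1  {5,8,9,10} 4  {6,7,8,10} 4  {7,8,9,10} 6
  5 to go: {0,4,6,7,8} 5  {0,5,8,9,10} 20  {0,6,7,8,10} 20  {0,7,8,9,10} 30  {3,4,6,7,8} 1  {4,6,7,8,10} 5  {5,7,8,9,10} 10  {6,7,8,9,10} 10
  6 to go: {0,3,4,6,7,8} 6  {0,4,6,7,8,10} 30  {0,5,7,8,9,10} 60  {0,6,7,8,9,10} 60  {2,3,4,6,7,8} 1  {3,4,6,7,8,10} 6  {4,6,7,8,9,10} 15  {5,6,7,8,9,10} 20
  7 to go: {0,2,3,4,6,7,8} 7  {0,3,4,6,7,8,10} 42  {0,4,6,7,8,9,10} 105  {0,5,6,7,8,9,10} 140  {1,2,3,4,6,7,8} 1  {2,3,4,6,7,8,10} 7  {3,4,6,7,8,9,10} 21  {4,5,6,7,8,9,10} 35
  8 to go: {0,1,2,3,4,6,7,8} 8  {0,2,3,4,6,7,8,10} 56  {0,3,4,6,7,8,9,10} 168  {0,4,5,6,7,8,9,10} 280  {1,2,3,4,6,7,8,10} 8  {2,3,4,6,7,8,9,10} 28  {3,4,5,6,7,8,9,10} 56
  9 to go: {0,1,2,3,4,6,7,8,10} 72  {0,2,3,4,6,7,8,9,10} 252  {0,3,4,5,6,7,8,9,10} 504  {1,2,3,4,6,7,8,9,10} 36  {2,3,4,5,6,7,8,9,10} 84
  if 0:r drops first: 120 orders
  if 1:u drops first: 840 orders
  if 5:s drops first: 360 orders
heap linearizations: 1320

1320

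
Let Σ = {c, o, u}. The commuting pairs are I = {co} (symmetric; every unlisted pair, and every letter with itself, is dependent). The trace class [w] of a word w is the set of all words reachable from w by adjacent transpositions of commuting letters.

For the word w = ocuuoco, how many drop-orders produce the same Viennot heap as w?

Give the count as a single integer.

6

drop 0:o onto floor
drop 1:c onto floor
drop 2:u onto {0:o, 1:c}
drop 3:u onto {2:u}
drop 4:o onto {3:u}
drop 5:c onto {3:u}
drop 6:o onto {4:o}
ground layer = {0:o, 1:c}
drop-orders for the pieces not yet dropped (sum over which currently-grounded one goes next):
  1 to go: {5} 1  {6} 1
  2 to go: {4,6} 1  {5,6} 2
  3 to go: {4,5,6} 3
  4 to go: {3,4,5,6} 3
  5 to go: {2,3,4,5,6} 3
  if 0:o drops first: 3 orders
  if 1:c drops first: 3 orders
heap linearizations: 6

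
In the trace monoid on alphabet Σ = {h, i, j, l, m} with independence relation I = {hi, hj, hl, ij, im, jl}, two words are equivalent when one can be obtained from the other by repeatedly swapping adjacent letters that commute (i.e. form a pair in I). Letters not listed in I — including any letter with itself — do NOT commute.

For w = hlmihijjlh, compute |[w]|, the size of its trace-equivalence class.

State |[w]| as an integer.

0(h) covers ∅
1(l) covers ∅
2(m) covers 0:h, 1:l
3(i) covers 1:l
4(h) covers 2:m
5(i) covers 3:i
6(j) covers 2:m
7(j) covers 6:j
8(l) covers 2:m, 5:i
9(h) covers 4:h
floor of heap: 0:h, 1:l
completions by unplaced set U, small U first (add the entries for U minus each lowest piece of U):
  |U|=1: {7}:1  {8}:1  {9}:1
  |U|=2: {4,9}:1  {5,8}:1  {6,7}:1  {7,8}:2  {7,9}:2  {8,9}:2
  |U|=3: {3,5,8}:1  {4,7,9}:3  {4,8,9}:3  {5,7,8}:3  {5,8,9}:3  {6,7,8}:3  {6,7,9}:3  {7,8,9}:6
  |U|=4: {3,5,7,8}:4  {3,5,8,9}:4  {4,5,8,9}:6  {4,6,7,9}:6  {4,7,8,9}:12  {5,6,7,8}:6  {5,7,8,9}:12  {6,7,8,9}:12
  |U|=5: {3,4,5,8,9}:10  {3,5,6,7,8}:10  {3,5,7,8,9}:20  {4,5,7,8,9}:30  {4,6,7,8,9}:30  {5,6,7,8,9}:30
  |U|=6: {2,4,6,7,8,9}:30  {3,4,5,7,8,9}:60  {3,5,6,7,8,9}:60  {4,5,6,7,8,9}:90
  |U|=7: {0,2,4,6,7,8,9}:30  {2,4,5,6,7,8,9}:120  {3,4,5,6,7,8,9}:210
  |U|=8: {0,2,4,5,6,7,8,9}:150  {2,3,4,5,6,7,8,9}:330
  start at 0(h): 330
  start at 1(l): 480
sum over floor = 810

810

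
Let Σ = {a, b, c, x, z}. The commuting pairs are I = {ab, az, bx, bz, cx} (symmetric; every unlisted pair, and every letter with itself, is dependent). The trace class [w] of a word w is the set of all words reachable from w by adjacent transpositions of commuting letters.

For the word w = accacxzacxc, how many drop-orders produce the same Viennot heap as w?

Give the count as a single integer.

12

drop 0:a onto floor
drop 1:c onto {0:a}
drop 2:c onto {1:c}
drop 3:a onto {2:c}
drop 4:c onto {3:a}
drop 5:x onto {3:a}
drop 6:z onto {4:c, 5:x}
drop 7:a onto {4:c, 5:x}
drop 8:c onto {6:z, 7:a}
drop 9:x onto {6:z, 7:a}
drop 10:c onto {8:c}
ground layer = {0:a}
drop-orders for the pieces not yet dropped (sum over which currently-grounded one goes next):
  1 to go: {9} 1  {10} 1
  2 to go: {8,10} 1  {9,10} 2
  3 to go: {8,9,10} 3
  4 to go: {6,8,9,10} 3  {7,8,9,10} 3
  5 to go: {6,7,8,9,10} 6
  6 to go: {4,6,7,8,9,10} 6  {5,6,7,8,9,10} 6
  7 to go: {4,5,6,7,8,9,10} 12
  8 to go: {3,4,5,6,7,8,9,10} 12
  9 to go: {2,3,4,5,6,7,8,9,10} 12
  if 0:a drops first: 12 orders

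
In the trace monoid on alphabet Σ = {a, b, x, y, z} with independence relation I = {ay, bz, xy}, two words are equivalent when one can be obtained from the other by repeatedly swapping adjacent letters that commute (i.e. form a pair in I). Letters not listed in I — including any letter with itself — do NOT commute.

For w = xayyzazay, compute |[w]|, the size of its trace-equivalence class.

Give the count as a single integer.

12

0(x) covers ∅
1(a) covers 0:x
2(y) covers ∅
3(y) covers 2:y
4(z) covers 1:a, 3:y
5(a) covers 4:z
6(z) covers 5:a
7(a) covers 6:z
8(y) covers 6:z
floor of heap: 0:x, 2:y
completions by unplaced set U, small U first (add the entries for U minus each lowest piece of U):
  |U|=1: {7}:1  {8}:1
  |U|=2: {7,8}:2
  |U|=3: {6,7,8}:2
  |U|=4: {5,6,7,8}:2
  |U|=5: {4,5,6,7,8}:2
  |U|=6: {1,4,5,6,7,8}:2  {3,4,5,6,7,8}:2
  |U|=7: {0,1,4,5,6,7,8}:2  {1,3,4,5,6,7,8}:4  {2,3,4,5,6,7,8}:2
  start at 0(x): 6
  start at 2(y): 6
sum over floor = 12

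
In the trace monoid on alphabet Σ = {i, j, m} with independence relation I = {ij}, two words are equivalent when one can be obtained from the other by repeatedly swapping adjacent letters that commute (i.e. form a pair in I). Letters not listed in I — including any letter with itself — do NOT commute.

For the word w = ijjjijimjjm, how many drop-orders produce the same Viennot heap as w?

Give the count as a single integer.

drop 0:i onto floor
drop 1:j onto floor
drop 2:j onto {1:j}
drop 3:j onto {2:j}
drop 4:i onto {0:i}
drop 5:j onto {3:j}
drop 6:i onto {4:i}
drop 7:m onto {5:j, 6:i}
drop 8:j onto {7:m}
drop 9:j onto {8:j}
drop 10:m onto {9:j}
ground layer = {0:i, 1:j}
drop-orders for the pieces not yet dropped (sum over which currently-grounded one goes next):
  1 to go: {10} 1
  2 to go: {9,10} 1
  3 to go: {8,9,10} 1
  4 to go: {7,8,9,10} 1
  5 to go: {5,7,8,9,10} 1  {6,7,8,9,10} 1
  6 to go: {3,5,7,8,9,10} 1  {4,6,7,8,9,10} 1  {5,6,7,8,9,10} 2
  7 to go: {0,4,6,7,8,9,10} 1  {2,3,5,7,8,9,10} 1  {3,5,6,7,8,9,10} 3  {4,5,6,7,8,9,10} 3
  8 to go: {0,4,5,6,7,8,9,10} 4  {1,2,3,5,7,8,9,10} 1  {2,3,5,6,7,8,9,10} 4  {3,4,5,6,7,8,9,10} 6
  9 to go: {0,3,4,5,6,7,8,9,10} 10  {1,2,3,5,6,7,8,9,10} 5  {2,3,4,5,6,7,8,9,10} 10
  if 0:i drops first: 15 orders
  if 1:j drops first: 20 orders
heap linearizations: 35

35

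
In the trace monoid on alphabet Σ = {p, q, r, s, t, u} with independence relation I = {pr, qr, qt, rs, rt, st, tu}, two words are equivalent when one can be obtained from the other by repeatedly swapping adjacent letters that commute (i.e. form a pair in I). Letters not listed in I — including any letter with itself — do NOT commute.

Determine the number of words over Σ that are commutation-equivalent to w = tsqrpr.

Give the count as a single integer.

0(t) covers ∅
1(s) covers ∅
2(q) covers 1:s
3(r) covers ∅
4(p) covers 0:t, 2:q
5(r) covers 3:r
floor of heap: 0:t, 1:s, 3:r
completions by unplaced set U, small U first (add the entries for U minus each lowest piece of U):
  |U|=1: {4}:1  {5}:1
  |U|=2: {0,4}:1  {2,4}:1  {3,5}:1  {4,5}:2
  |U|=3: {0,2,4}:2  {0,4,5}:3  {1,2,4}:1  {2,4,5}:3  {3,4,5}:3
  |U|=4: {0,1,2,4}:3  {0,2,4,5}:8  {0,3,4,5}:6  {1,2,4,5}:4  {2,3,4,5}:6
  start at 0(t): 10
  start at 1(s): 20
  start at 3(r): 15
sum over floor = 45

45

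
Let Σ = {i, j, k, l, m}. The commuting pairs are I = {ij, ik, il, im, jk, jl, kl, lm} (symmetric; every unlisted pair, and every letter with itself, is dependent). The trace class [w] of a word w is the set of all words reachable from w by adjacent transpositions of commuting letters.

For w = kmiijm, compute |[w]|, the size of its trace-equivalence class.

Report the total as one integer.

piece 0:k — minimal
piece 1:m rests on {0:k}
piece 2:i — minimal
piece 3:i rests on {2:i}
piece 4:j rests on {1:m}
piece 5:m rests on {4:j}
minimal pieces: {0:k, 2:i}
ways to finish when only these pieces remain (= sum over removing one remaining piece with nothing left below it):
  1 left: {3}→1  {5}→1
  2 left: {2,3}→1  {3,5}→2  {4,5}→1
  3 left: {1,4,5}→1  {2,3,5}→3  {3,4,5}→3
  4 left: {0,1,4,5}→1  {1,3,4,5}→4  {2,3,4,5}→6
  placing 0:k first → 10 extensions
  placing 2:i first → 5 extensions
total linear extensions = 15

15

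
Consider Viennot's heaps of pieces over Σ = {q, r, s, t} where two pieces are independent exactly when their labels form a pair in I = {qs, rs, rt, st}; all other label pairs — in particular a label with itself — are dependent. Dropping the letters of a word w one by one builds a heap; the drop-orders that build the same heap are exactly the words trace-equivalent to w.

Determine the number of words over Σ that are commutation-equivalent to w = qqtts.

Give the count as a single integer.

0(q) covers ∅
1(q) covers 0:q
2(t) covers 1:q
3(t) covers 2:t
4(s) covers ∅
floor of heap: 0:q, 4:s
completions by unplaced set U, small U first (add the entries for U minus each lowest piece of U):
  |U|=1: {3}:1  {4}:1
  |U|=2: {2,3}:1  {3,4}:2
  |U|=3: {1,2,3}:1  {2,3,4}:3
  start at 0(q): 4
  start at 4(s): 1
sum over floor = 5

5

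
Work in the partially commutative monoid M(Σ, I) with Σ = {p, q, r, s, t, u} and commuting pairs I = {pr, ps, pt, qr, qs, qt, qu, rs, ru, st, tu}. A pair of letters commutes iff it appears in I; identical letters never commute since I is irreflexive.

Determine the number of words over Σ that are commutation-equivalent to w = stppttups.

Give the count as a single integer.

drop 0:s onto floor
drop 1:t onto floor
drop 2:p onto floor
drop 3:p onto {2:p}
drop 4:t onto {1:t}
drop 5:t onto {4:t}
drop 6:u onto {0:s, 3:p}
drop 7:p onto {6:u}
drop 8:s onto {6:u}
ground layer = {0:s, 1:t, 2:p}
drop-orders for the pieces not yet dropped (sum over which currently-grounded one goes next):
  1 to go: {5} 1  {7} 1  {8} 1
  2 to go: {4,5} 1  {5,7} 2  {5,8} 2  {7,8} 2
  3 to go: {1,4,5} 1  {4,5,7} 3  {4,5,8} 3  {5,7,8} 6  {6,7,8} 2
  4 to go: {0,6,7,8} 2  {1,4,5,7} 4  {1,4,5,8} 4  {3,6,7,8} 2  {4,5,7,8} 12  {5,6,7,8} 8
  5 to go: {0,3,6,7,8} 4  {0,5,6,7,8} 10  {1,4,5,7,8} 20  {2,3,6,7,8} 2  {3,5,6,7,8} 10  {4,5,6,7,8} 20
  6 to go: {0,2,3,6,7,8} 6  {0,3,5,6,7,8} 24  {0,4,5,6,7,8} 30  {1,4,5,6,7,8} 40  {2,3,5,6,7,8} 12  {3,4,5,6,7,8} 30
  7 to go: {0,1,4,5,6,7,8} 70  {0,2,3,5,6,7,8} 42  {0,3,4,5,6,7,8} 84  {1,3,4,5,6,7,8} 70  {2,3,4,5,6,7,8} 42
  if 0:s drops first: 112 orders
  if 1:t drops first: 168 orders
  if 2:p drops first: 224 orders
heap linearizations: 504

504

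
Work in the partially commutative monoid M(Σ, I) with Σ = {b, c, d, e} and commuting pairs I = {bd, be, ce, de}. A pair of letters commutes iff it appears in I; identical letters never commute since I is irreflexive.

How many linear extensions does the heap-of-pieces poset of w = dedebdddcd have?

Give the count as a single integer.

270

drop 0:d onto floor
drop 1:e onto floor
drop 2:d onto {0:d}
drop 3:e onto {1:e}
drop 4:b onto floor
drop 5:d onto {2:d}
drop 6:d onto {5:d}
drop 7:d onto {6:d}
drop 8:c onto {4:b, 7:d}
drop 9:d onto {8:c}
ground layer = {0:d, 1:e, 4:b}
drop-orders for the pieces not yet dropped (sum over which currently-grounded one goes next):
  1 to go: {3} 1  {9} 1
  2 to go: {1,3} 1  {3,9} 2  {8,9} 1
  3 to go: {1,3,9} 3  {3,8,9} 3  {4,8,9} 1  {7,8,9} 1
  4 to go: {1,3,8,9} 6  {3,4,8,9} 4  {3,7,8,9} 4  {4,7,8,9} 2  {6,7,8,9} 1
  5 to go: {1,3,4,8,9} 10  {1,3,7,8,9} 10  {3,4,7,8,9} 10  {3,6,7,8,9} 5  {4,6,7,8,9} 3  {5,6,7,8,9} 1
  6 to go: {1,3,4,7,8,9} 30  {1,3,6,7,8,9} 15  {2,5,6,7,8,9} 1  {3,4,6,7,8,9} 18  {3,5,6,7,8,9} 6  {4,5,6,7,8,9} 4
  7 to go: {0,2,5,6,7,8,9} 1  {1,3,4,6,7,8,9} 63  {1,3,5,6,7,8,9} 21  {2,3,5,6,7,8,9} 7  {2,4,5,6,7,8,9} 5  {3,4,5,6,7,8,9} 28
  8 to go: {0,2,3,5,6,7,8,9} 8  {0,2,4,5,6,7,8,9} 6  {1,2,3,5,6,7,8,9} 28  {1,3,4,5,6,7,8,9} 112  {2,3,4,5,6,7,8,9} 40
  if 0:d drops first: 180 orders
  if 1:e drops first: 54 orders
  if 4:b drops first: 36 orders
heap linearizations: 270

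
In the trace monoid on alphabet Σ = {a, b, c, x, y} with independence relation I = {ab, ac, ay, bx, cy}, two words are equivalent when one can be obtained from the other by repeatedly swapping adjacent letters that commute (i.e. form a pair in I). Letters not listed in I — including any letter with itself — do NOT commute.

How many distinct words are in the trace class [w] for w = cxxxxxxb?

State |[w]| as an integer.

drop 0:c onto floor
drop 1:x onto {0:c}
drop 2:x onto {1:x}
drop 3:x onto {2:x}
drop 4:x onto {3:x}
drop 5:x onto {4:x}
drop 6:x onto {5:x}
drop 7:b onto {0:c}
ground layer = {0:c}
drop-orders for the pieces not yet dropped (sum over which currently-grounded one goes next):
  1 to go: {6} 1  {7} 1
  2 to go: {5,6} 1  {6,7} 2
  3 to go: {4,5,6} 1  {5,6,7} 3
  4 to go: {3,4,5,6} 1  {4,5,6,7} 4
  5 to go: {2,3,4,5,6} 1  {3,4,5,6,7} 5
  6 to go: {1,2,3,4,5,6} 1  {2,3,4,5,6,7} 6
  if 0:c drops first: 7 orders

7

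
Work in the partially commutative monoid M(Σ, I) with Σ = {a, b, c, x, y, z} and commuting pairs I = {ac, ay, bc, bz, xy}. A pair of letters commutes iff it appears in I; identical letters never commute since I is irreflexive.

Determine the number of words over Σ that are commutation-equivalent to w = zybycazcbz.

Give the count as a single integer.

14

piece 0:z — minimal
piece 1:y rests on {0:z}
piece 2:b rests on {1:y}
piece 3:y rests on {2:b}
piece 4:c rests on {3:y}
piece 5:a rests on {2:b}
piece 6:z rests on {4:c, 5:a}
piece 7:c rests on {6:z}
piece 8:b rests on {3:y, 5:a}
piece 9:z rests on {7:c}
minimal pieces: {0:z}
ways to finish when only these pieces remain (= sum over removing one remaining piece with nothing left below it):
  1 left: {8}→1  {9}→1
  2 left: {7,9}→1  {8,9}→2
  3 left: {6,7,9}→1  {7,8,9}→3
  4 left: {4,6,7,9}→1  {6,7,8,9}→4
  5 left: {4,6,7,8,9}→5  {5,6,7,8,9}→4
  6 left: {3,4,6,7,8,9}→5  {4,5,6,7,8,9}→9
  7 left: {3,4,5,6,7,8,9}→14
  8 left: {2,3,4,5,6,7,8,9}→14
  placing 0:z first → 14 extensions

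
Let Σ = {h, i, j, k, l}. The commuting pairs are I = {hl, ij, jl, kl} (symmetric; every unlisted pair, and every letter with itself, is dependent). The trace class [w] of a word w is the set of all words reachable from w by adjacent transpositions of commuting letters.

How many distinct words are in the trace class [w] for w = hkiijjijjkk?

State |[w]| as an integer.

piece 0:h — minimal
piece 1:k rests on {0:h}
piece 2:i rests on {1:k}
piece 3:i rests on {2:i}
piece 4:j rests on {1:k}
piece 5:j rests on {4:j}
piece 6:i rests on {3:i}
piece 7:j rests on {5:j}
piece 8:j rests on {7:j}
piece 9:k rests on {6:i, 8:j}
piece 10:k rests on {9:k}
minimal pieces: {0:h}
ways to finish when only these pieces remain (= sum over removing one remaining piece with nothing left below it):
  1 left: {10}→1
  2 left: {9,10}→1
  3 left: {6,9,10}→1  {8,9,10}→1
  4 left: {3,6,9,10}→1  {6,8,9,10}→2  {7,8,9,10}→1
  5 left: {2,3,6,9,10}→1  {3,6,8,9,10}→3  {5,7,8,9,10}→1  {6,7,8,9,10}→3
  6 left: {2,3,6,8,9,10}→4  {3,6,7,8,9,10}→6  {4,5,7,8,9,10}→1  {5,6,7,8,9,10}→4
  7 left: {2,3,6,7,8,9,10}→10  {3,5,6,7,8,9,10}→10  {4,5,6,7,8,9,10}→5
  8 left: {2,3,5,6,7,8,9,10}→20  {3,4,5,6,7,8,9,10}→15
  9 left: {2,3,4,5,6,7,8,9,10}→35
  placing 0:h first → 35 extensions

35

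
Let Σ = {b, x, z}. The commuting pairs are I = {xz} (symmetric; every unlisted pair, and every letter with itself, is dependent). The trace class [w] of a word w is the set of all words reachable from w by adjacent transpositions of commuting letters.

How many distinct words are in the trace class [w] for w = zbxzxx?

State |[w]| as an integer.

drop 0:z onto floor
drop 1:b onto {0:z}
drop 2:x onto {1:b}
drop 3:z onto {1:b}
drop 4:x onto {2:x}
drop 5:x onto {4:x}
ground layer = {0:z}
drop-orders for the pieces not yet dropped (sum over which currently-grounded one goes next):
  1 to go: {3} 1  {5} 1
  2 to go: {3,5} 2  {4,5} 1
  3 to go: {2,4,5} 1  {3,4,5} 3
  4 to go: {2,3,4,5} 4
  if 0:z drops first: 4 orders

4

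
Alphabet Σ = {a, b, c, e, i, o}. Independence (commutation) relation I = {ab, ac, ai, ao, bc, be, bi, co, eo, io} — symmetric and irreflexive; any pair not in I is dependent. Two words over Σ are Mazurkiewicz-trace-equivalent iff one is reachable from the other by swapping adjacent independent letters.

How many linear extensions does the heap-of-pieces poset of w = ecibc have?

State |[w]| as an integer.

piece 0:e — minimal
piece 1:c rests on {0:e}
piece 2:i rests on {1:c}
piece 3:b — minimal
piece 4:c rests on {2:i}
minimal pieces: {0:e, 3:b}
ways to finish when only these pieces remain (= sum over removing one remaining piece with nothing left below it):
  1 left: {3}→1  {4}→1
  2 left: {2,4}→1  {3,4}→2
  3 left: {1,2,4}→1  {2,3,4}→3
  placing 0:e first → 4 extensions
  placing 3:b first → 1 extensions
total linear extensions = 5

5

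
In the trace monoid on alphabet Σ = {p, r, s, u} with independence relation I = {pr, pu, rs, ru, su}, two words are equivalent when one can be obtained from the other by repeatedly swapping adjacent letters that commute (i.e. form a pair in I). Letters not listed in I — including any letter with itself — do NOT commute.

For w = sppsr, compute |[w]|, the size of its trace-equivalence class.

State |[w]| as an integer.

0(s) covers ∅
1(p) covers 0:s
2(p) covers 1:p
3(s) covers 2:p
4(r) covers ∅
floor of heap: 0:s, 4:r
completions by unplaced set U, small U first (add the entries for U minus each lowest piece of U):
  |U|=1: {3}:1  {4}:1
  |U|=2: {2,3}:1  {3,4}:2
  |U|=3: {1,2,3}:1  {2,3,4}:3
  start at 0(s): 4
  start at 4(r): 1
sum over floor = 5

5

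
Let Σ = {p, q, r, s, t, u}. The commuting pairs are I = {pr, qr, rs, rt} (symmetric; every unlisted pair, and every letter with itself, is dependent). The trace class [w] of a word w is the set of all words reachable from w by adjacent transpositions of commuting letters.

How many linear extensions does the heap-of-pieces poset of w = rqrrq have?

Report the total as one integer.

#0=r has no predecessor
#1=q has no predecessor
#2=r depends on [0:r]
#3=r depends on [2:r]
#4=q depends on [1:q]
sources: [0:r, 1:q]
N(rest) = Σ N(rest − s) over sources s of rest; N(one piece) = 1:
  size 1 → [3]=1  [4]=1
  size 2 → [1,4]=1  [2,3]=1  [3,4]=2
  size 3 → [0,2,3]=1  [1,3,4]=3  [2,3,4]=3
  first=0(r) contributes 6
  first=1(q) contributes 4
|[w]| = 10

10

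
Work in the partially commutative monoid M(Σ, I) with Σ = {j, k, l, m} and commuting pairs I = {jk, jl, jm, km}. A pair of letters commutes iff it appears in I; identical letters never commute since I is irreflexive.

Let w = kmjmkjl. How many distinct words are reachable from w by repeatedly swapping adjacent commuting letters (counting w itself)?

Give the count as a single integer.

#0=k has no predecessor
#1=m has no predecessor
#2=j has no predecessor
#3=m depends on [1:m]
#4=k depends on [0:k]
#5=j depends on [2:j]
#6=l depends on [3:m, 4:k]
sources: [0:k, 1:m, 2:j]
N(rest) = Σ N(rest − s) over sources s of rest; N(one piece) = 1:
  size 1 → [5]=1  [6]=1
  size 2 → [2,5]=1  [3,6]=1  [4,6]=1  [5,6]=2
  size 3 → [0,4,6]=1  [1,3,6]=1  [2,5,6]=3  [3,4,6]=2  [3,5,6]=3  [4,5,6]=3
  size 4 → [0,3,4,6]=3  [0,4,5,6]=4  [1,3,4,6]=3  [1,3,5,6]=4  [2,3,5,6]=6  [2,4,5,6]=6  [3,4,5,6]=8
  size 5 → [0,1,3,4,6]=6  [0,2,4,5,6]=10  [0,3,4,5,6]=15  [1,2,3,5,6]=10  [1,3,4,5,6]=15  [2,3,4,5,6]=20
  first=0(k) contributes 45
  first=1(m) contributes 45
  first=2(j) contributes 36
|[w]| = 126

126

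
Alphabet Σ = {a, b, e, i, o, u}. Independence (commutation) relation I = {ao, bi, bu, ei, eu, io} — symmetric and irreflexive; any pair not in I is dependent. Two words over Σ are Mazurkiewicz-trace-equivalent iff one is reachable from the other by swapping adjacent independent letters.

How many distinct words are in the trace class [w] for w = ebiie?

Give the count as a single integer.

#0=e has no predecessor
#1=b depends on [0:e]
#2=i has no predecessor
#3=i depends on [2:i]
#4=e depends on [1:b]
sources: [0:e, 2:i]
N(rest) = Σ N(rest − s) over sources s of rest; N(one piece) = 1:
  size 1 → [3]=1  [4]=1
  size 2 → [1,4]=1  [2,3]=1  [3,4]=2
  size 3 → [0,1,4]=1  [1,3,4]=3  [2,3,4]=3
  first=0(e) contributes 6
  first=2(i) contributes 4
|[w]| = 10

10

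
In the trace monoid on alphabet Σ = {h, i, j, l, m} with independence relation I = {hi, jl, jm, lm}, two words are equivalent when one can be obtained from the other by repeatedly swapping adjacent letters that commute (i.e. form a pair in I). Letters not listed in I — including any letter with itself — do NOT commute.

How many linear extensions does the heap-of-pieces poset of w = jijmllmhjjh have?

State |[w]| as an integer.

piece 0:j — minimal
piece 1:i rests on {0:j}
piece 2:j rests on {1:i}
piece 3:m rests on {1:i}
piece 4:l rests on {1:i}
piece 5:l rests on {4:l}
piece 6:m rests on {3:m}
piece 7:h rests on {2:j, 5:l, 6:m}
piece 8:j rests on {7:h}
piece 9:j rests on {8:j}
piece 10:h rests on {9:j}
minimal pieces: {0:j}
ways to finish when only these pieces remain (= sum over removing one remaining piece with nothing left below it):
  1 left: {10}→1
  2 left: {9,10}→1
  3 left: {8,9,10}→1
  4 left: {7,8,9,10}→1
  5 left: {2,7,8,9,10}→1  {5,7,8,9,10}→1  {6,7,8,9,10}→1
  6 left: {2,5,7,8,9,10}→2  {2,6,7,8,9,10}→2  {3,6,7,8,9,10}→1  {4,5,7,8,9,10}→1  {5,6,7,8,9,10}→2
  7 left: {2,3,6,7,8,9,10}→3  {2,4,5,7,8,9,10}→3  {2,5,6,7,8,9,10}→6  {3,5,6,7,8,9,10}→3  {4,5,6,7,8,9,10}→3
  8 left: {2,3,5,6,7,8,9,10}→12  {2,4,5,6,7,8,9,10}→12  {3,4,5,6,7,8,9,10}→6
  9 left: {2,3,4,5,6,7,8,9,10}→30
  placing 0:j first → 30 extensions

30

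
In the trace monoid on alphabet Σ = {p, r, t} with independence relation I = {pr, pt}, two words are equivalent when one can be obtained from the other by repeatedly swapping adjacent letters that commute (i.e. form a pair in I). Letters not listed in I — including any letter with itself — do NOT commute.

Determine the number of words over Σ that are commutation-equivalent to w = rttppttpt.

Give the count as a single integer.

0(r) covers ∅
1(t) covers 0:r
2(t) covers 1:t
3(p) covers ∅
4(p) covers 3:p
5(t) covers 2:t
6(t) covers 5:t
7(p) covers 4:p
8(t) covers 6:t
floor of heap: 0:r, 3:p
completions by unplaced set U, small U first (add the entries for U minus each lowest piece of U):
  |U|=1: {7}:1  {8}:1
  |U|=2: {4,7}:1  {6,8}:1  {7,8}:2
  |U|=3: {3,4,7}:1  {4,7,8}:3  {5,6,8}:1  {6,7,8}:3
  |U|=4: {2,5,6,8}:1  {3,4,7,8}:4  {4,6,7,8}:6  {5,6,7,8}:4
  |U|=5: {1,2,5,6,8}:1  {2,5,6,7,8}:5  {3,4,6,7,8}:10  {4,5,6,7,8}:10
  |U|=6: {0,1,2,5,6,8}:1  {1,2,5,6,7,8}:6  {2,4,5,6,7,8}:15  {3,4,5,6,7,8}:20
  |U|=7: {0,1,2,5,6,7,8}:7  {1,2,4,5,6,7,8}:21  {2,3,4,5,6,7,8}:35
  start at 0(r): 56
  start at 3(p): 28
sum over floor = 84

84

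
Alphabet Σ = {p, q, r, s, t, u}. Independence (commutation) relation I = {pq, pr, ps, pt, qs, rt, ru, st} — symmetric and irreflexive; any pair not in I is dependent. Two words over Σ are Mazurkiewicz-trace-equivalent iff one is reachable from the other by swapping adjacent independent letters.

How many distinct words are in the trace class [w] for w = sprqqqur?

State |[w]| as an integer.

0(s) covers ∅
1(p) covers ∅
2(r) covers 0:s
3(q) covers 2:r
4(q) covers 3:q
5(q) covers 4:q
6(u) covers 1:p, 5:q
7(r) covers 5:q
floor of heap: 0:s, 1:p
completions by unplaced set U, small U first (add the entries for U minus each lowest piece of U):
  |U|=1: {6}:1  {7}:1
  |U|=2: {1,6}:1  {6,7}:2
  |U|=3: {1,6,7}:3  {5,6,7}:2
  |U|=4: {1,5,6,7}:5  {4,5,6,7}:2
  |U|=5: {1,4,5,6,7}:7  {3,4,5,6,7}:2
  |U|=6: {1,3,4,5,6,7}:9  {2,3,4,5,6,7}:2
  start at 0(s): 11
  start at 1(p): 2
sum over floor = 13

13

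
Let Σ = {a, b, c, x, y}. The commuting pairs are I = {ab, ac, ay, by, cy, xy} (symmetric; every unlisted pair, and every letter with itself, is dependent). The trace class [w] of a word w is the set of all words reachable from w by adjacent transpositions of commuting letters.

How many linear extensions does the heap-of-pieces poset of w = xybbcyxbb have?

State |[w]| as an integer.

piece 0:x — minimal
piece 1:y — minimal
piece 2:b rests on {0:x}
piece 3:b rests on {2:b}
piece 4:c rests on {3:b}
piece 5:y rests on {1:y}
piece 6:x rests on {4:c}
piece 7:b rests on {6:x}
piece 8:b rests on {7:b}
minimal pieces: {0:x, 1:y}
ways to finish when only these pieces remain (= sum over removing one remaining piece with nothing left below it):
  1 left: {5}→1  {8}→1
  2 left: {1,5}→1  {5,8}→2  {7,8}→1
  3 left: {1,5,8}→3  {5,7,8}→3  {6,7,8}→1
  4 left: {1,5,7,8}→6  {4,6,7,8}→1  {5,6,7,8}→4
  5 left: {1,5,6,7,8}→10  {3,4,6,7,8}→1  {4,5,6,7,8}→5
  6 left: {1,4,5,6,7,8}→15  {2,3,4,6,7,8}→1  {3,4,5,6,7,8}→6
  7 left: {0,2,3,4,6,7,8}→1  {1,3,4,5,6,7,8}→21  {2,3,4,5,6,7,8}→7
  placing 0:x first → 28 extensions
  placing 1:y first → 8 extensions
total linear extensions = 36

36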